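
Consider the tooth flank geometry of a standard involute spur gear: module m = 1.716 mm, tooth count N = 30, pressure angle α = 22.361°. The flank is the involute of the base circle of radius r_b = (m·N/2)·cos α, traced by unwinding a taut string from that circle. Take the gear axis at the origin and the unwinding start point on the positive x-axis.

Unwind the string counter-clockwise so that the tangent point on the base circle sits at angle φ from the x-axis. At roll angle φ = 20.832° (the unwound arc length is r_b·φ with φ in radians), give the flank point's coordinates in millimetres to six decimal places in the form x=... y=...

pitch radius r_p = m·N/2 = 1.716·30/2 = 25.740000
base radius r_b = r_p·cos α = 25.740000·cos 22.361° = 23.804486
roll angle φ = 20.832° = 0.36358699 rad
x = r_b·(cos φ + φ·sin φ) = 23.804486·(0.93462720 + 0.36358699·0.35562901) = 25.326290
y = r_b·(sin φ − φ·cos φ) = 23.804486·(0.35562901 − 0.36358699·0.93462720) = 0.376366

x=25.326290 y=0.376366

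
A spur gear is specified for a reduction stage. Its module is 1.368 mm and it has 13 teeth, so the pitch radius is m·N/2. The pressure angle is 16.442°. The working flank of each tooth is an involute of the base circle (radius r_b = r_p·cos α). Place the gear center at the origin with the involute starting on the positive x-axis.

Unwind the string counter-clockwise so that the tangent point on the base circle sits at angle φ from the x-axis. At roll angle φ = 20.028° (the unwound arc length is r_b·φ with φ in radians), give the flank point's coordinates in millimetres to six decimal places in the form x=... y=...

x=9.033603 y=0.119943

pitch radius r_p = m·N/2 = 1.368·13/2 = 8.892000
base radius r_b = r_p·cos α = 8.892000·cos 16.442° = 8.528377
roll angle φ = 20.028° = 0.34955454 rad
x = r_b·(cos φ + φ·sin φ) = 8.528377·(0.93952537 + 0.34955454·0.34247932) = 9.033603
y = r_b·(sin φ − φ·cos φ) = 8.528377·(0.34247932 − 0.34955454·0.93952537) = 0.119943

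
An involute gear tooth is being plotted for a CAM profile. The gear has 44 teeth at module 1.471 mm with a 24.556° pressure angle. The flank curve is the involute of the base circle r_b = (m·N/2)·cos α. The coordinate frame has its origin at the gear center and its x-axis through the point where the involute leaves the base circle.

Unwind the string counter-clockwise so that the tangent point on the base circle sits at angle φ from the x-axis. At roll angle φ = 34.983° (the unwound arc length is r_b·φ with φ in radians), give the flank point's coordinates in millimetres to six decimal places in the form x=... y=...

x=34.420786 y=2.151142

pitch radius r_p = m·N/2 = 1.471·44/2 = 32.362000
base radius r_b = r_p·cos α = 32.362000·cos 24.556° = 29.435036
roll angle φ = 34.983° = 0.61056853 rad
x = r_b·(cos φ + φ·sin φ) = 29.435036·(0.81932219 + 0.61056853·0.57333336) = 34.420786
y = r_b·(sin φ − φ·cos φ) = 29.435036·(0.57333336 − 0.61056853·0.81932219) = 2.151142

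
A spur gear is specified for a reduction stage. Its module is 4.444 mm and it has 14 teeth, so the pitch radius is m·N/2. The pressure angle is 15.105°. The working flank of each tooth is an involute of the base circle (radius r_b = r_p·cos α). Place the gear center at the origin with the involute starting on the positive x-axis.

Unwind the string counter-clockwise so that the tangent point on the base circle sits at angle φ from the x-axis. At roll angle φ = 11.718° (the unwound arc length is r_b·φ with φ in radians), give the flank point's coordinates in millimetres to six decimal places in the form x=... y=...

pitch radius r_p = m·N/2 = 4.444·14/2 = 31.108000
base radius r_b = r_p·cos α = 31.108000·cos 15.105° = 30.033215
roll angle φ = 11.718° = 0.20451768 rad
x = r_b·(cos φ + φ·sin φ) = 30.033215·(0.97915905 + 0.20451768·0.20309492) = 30.654769
y = r_b·(sin φ − φ·cos φ) = 30.033215·(0.20309492 − 0.20451768·0.97915905) = 0.085282

x=30.654769 y=0.085282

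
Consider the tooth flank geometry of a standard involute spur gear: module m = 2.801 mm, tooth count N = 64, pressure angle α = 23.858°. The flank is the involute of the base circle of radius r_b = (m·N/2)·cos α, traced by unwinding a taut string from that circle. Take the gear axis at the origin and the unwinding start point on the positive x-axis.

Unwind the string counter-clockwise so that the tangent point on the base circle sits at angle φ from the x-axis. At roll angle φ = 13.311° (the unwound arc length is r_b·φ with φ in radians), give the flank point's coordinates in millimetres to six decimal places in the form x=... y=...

x=84.155410 y=0.340775

pitch radius r_p = m·N/2 = 2.801·64/2 = 89.632000
base radius r_b = r_p·cos α = 89.632000·cos 23.858° = 81.973008
roll angle φ = 13.311° = 0.23232078 rad
x = r_b·(cos φ + φ·sin φ) = 81.973008·(0.97313469 + 0.23232078·0.23023657) = 84.155410
y = r_b·(sin φ − φ·cos φ) = 81.973008·(0.23023657 − 0.23232078·0.97313469) = 0.340775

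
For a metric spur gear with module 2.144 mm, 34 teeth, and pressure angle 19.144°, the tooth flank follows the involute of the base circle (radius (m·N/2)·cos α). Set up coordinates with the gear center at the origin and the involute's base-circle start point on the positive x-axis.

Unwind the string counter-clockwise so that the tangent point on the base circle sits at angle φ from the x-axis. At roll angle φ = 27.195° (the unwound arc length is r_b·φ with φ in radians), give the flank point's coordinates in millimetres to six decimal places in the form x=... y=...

x=38.095151 y=1.199855

pitch radius r_p = m·N/2 = 2.144·34/2 = 36.448000
base radius r_b = r_p·cos α = 36.448000·cos 19.144° = 34.432329
roll angle φ = 27.195° = 0.47464229 rad
x = r_b·(cos φ + φ·sin φ) = 34.432329·(0.88945626 + 0.47464229·0.45702031) = 38.095151
y = r_b·(sin φ − φ·cos φ) = 34.432329·(0.45702031 − 0.47464229·0.88945626) = 1.199855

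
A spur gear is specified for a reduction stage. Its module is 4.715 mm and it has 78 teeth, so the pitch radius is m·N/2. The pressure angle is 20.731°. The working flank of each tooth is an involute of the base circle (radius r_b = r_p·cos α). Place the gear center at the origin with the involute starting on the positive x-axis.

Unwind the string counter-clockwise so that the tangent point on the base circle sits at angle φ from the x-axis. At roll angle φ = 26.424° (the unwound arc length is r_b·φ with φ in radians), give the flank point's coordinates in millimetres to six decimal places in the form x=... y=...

x=189.307166 y=5.504482

pitch radius r_p = m·N/2 = 4.715·78/2 = 183.885000
base radius r_b = r_p·cos α = 183.885000·cos 20.731° = 171.978933
roll angle φ = 26.424° = 0.46118580 rad
x = r_b·(cos φ + φ·sin φ) = 171.978933·(0.89552543 + 0.46118580·0.44501034) = 189.307166
y = r_b·(sin φ − φ·cos φ) = 171.978933·(0.44501034 − 0.46118580·0.89552543) = 5.504482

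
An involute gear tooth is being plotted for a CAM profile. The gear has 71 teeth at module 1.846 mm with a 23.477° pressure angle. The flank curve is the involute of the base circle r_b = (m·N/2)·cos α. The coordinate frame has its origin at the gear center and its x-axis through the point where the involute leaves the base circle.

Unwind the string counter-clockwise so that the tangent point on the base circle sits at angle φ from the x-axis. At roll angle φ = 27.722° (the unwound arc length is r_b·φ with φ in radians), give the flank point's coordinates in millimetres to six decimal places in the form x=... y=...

pitch radius r_p = m·N/2 = 1.846·71/2 = 65.533000
base radius r_b = r_p·cos α = 65.533000·cos 23.477° = 60.108183
roll angle φ = 27.722° = 0.48384018 rad
x = r_b·(cos φ + φ·sin φ) = 60.108183·(0.88521507 + 0.48384018·0.46518198) = 66.737442
y = r_b·(sin φ − φ·cos φ) = 60.108183·(0.46518198 − 0.48384018·0.88521507) = 2.216751

x=66.737442 y=2.216751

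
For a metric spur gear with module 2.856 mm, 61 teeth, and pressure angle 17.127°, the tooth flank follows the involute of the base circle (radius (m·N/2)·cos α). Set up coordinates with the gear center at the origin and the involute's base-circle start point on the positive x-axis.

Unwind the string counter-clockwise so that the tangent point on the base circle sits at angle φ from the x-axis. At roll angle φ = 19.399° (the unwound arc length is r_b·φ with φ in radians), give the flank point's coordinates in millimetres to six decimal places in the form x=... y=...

x=87.880628 y=1.064685

pitch radius r_p = m·N/2 = 2.856·61/2 = 87.108000
base radius r_b = r_p·cos α = 87.108000·cos 17.127° = 83.245139
roll angle φ = 19.399° = 0.33857642 rad
x = r_b·(cos φ + φ·sin φ) = 83.245139·(0.94322846 + 0.33857642·0.33214467) = 87.880628
y = r_b·(sin φ − φ·cos φ) = 83.245139·(0.33214467 − 0.33857642·0.94322846) = 1.064685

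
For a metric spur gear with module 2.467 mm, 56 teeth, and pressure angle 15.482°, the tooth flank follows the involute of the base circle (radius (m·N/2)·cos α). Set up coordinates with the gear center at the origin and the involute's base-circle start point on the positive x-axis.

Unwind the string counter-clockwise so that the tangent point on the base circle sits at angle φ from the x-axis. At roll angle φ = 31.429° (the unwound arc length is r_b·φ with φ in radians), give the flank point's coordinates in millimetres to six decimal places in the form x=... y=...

x=75.843888 y=3.553478

pitch radius r_p = m·N/2 = 2.467·56/2 = 69.076000
base radius r_b = r_p·cos α = 69.076000·cos 15.482° = 66.569533
roll angle φ = 31.429° = 0.54853953 rad
x = r_b·(cos φ + φ·sin φ) = 66.569533·(0.85328698 + 0.54853953·0.52144159) = 75.843888
y = r_b·(sin φ − φ·cos φ) = 66.569533·(0.52144159 − 0.54853953·0.85328698) = 3.553478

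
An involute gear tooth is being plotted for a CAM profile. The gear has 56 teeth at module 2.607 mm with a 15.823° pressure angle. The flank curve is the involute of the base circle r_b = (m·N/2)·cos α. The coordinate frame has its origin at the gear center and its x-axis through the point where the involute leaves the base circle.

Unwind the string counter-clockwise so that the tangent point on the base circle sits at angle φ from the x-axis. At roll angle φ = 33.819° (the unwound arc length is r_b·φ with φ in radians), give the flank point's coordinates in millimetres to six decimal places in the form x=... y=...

x=81.418974 y=4.648464

pitch radius r_p = m·N/2 = 2.607·56/2 = 72.996000
base radius r_b = r_p·cos α = 72.996000·cos 15.823° = 70.230081
roll angle φ = 33.819° = 0.59025290 rad
x = r_b·(cos φ + φ·sin φ) = 70.230081·(0.83079995 + 0.59025290·0.55657115) = 81.418974
y = r_b·(sin φ − φ·cos φ) = 70.230081·(0.55657115 − 0.59025290·0.83079995) = 4.648464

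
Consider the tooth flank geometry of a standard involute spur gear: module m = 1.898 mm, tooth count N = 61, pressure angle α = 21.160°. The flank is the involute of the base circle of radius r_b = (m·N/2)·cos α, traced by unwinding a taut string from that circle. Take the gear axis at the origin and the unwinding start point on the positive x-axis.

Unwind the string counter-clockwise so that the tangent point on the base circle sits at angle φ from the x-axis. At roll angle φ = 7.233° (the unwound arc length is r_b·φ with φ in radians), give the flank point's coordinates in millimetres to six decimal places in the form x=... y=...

pitch radius r_p = m·N/2 = 1.898·61/2 = 57.889000
base radius r_b = r_p·cos α = 57.889000·cos 21.160° = 53.985894
roll angle φ = 7.233° = 0.12623966 rad
x = r_b·(cos φ + φ·sin φ) = 53.985894·(0.99204235 + 0.12623966·0.12590463) = 54.414354
y = r_b·(sin φ − φ·cos φ) = 53.985894·(0.12590463 − 0.12623966·0.99204235) = 0.036146

x=54.414354 y=0.036146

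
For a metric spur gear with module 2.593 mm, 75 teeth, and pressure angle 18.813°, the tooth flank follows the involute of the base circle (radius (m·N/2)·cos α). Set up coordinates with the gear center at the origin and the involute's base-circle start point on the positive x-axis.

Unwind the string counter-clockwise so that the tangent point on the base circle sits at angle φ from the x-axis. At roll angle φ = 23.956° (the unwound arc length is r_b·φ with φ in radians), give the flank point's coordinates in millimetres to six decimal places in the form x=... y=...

pitch radius r_p = m·N/2 = 2.593·75/2 = 97.237500
base radius r_b = r_p·cos α = 97.237500·cos 18.813° = 92.042695
roll angle φ = 23.956° = 0.41811108 rad
x = r_b·(cos φ + φ·sin φ) = 92.042695·(0.91385754 + 0.41811108·0.40603497) = 99.739789
y = r_b·(sin φ − φ·cos φ) = 92.042695·(0.40603497 − 0.41811108·0.91385754) = 2.203595

x=99.739789 y=2.203595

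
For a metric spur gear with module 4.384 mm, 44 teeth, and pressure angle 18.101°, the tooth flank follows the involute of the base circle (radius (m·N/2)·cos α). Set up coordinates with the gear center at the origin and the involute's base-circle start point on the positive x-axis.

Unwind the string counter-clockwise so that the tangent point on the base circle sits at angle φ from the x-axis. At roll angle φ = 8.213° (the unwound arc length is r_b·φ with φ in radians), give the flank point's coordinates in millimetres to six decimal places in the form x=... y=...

x=92.611829 y=0.089820

pitch radius r_p = m·N/2 = 4.384·44/2 = 96.448000
base radius r_b = r_p·cos α = 96.448000·cos 18.101° = 91.674818
roll angle φ = 8.213° = 0.14334389 rad
x = r_b·(cos φ + φ·sin φ) = 91.674818·(0.98974384 + 0.14334389·0.14285350) = 92.611829
y = r_b·(sin φ − φ·cos φ) = 91.674818·(0.14285350 − 0.14334389·0.98974384) = 0.089820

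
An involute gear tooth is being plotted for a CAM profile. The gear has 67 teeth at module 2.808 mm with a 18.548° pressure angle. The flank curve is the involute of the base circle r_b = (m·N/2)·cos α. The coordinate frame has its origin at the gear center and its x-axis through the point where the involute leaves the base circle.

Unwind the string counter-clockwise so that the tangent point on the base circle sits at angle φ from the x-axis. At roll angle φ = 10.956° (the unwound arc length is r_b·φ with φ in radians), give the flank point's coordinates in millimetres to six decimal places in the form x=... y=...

pitch radius r_p = m·N/2 = 2.808·67/2 = 94.068000
base radius r_b = r_p·cos α = 94.068000·cos 18.548° = 89.181873
roll angle φ = 10.956° = 0.19121827 rad
x = r_b·(cos φ + φ·sin φ) = 89.181873·(0.98177342 + 0.19121827·0.19005510) = 90.797441
y = r_b·(sin φ − φ·cos φ) = 89.181873·(0.19005510 − 0.19121827·0.98177342) = 0.207088

x=90.797441 y=0.207088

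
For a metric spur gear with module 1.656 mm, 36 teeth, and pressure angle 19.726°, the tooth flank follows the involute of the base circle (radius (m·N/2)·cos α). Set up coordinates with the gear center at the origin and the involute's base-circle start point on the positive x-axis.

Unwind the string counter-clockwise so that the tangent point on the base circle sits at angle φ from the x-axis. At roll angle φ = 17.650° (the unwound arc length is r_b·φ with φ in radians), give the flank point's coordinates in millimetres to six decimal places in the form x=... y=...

x=29.358696 y=0.270824

pitch radius r_p = m·N/2 = 1.656·36/2 = 29.808000
base radius r_b = r_p·cos α = 29.808000·cos 19.726° = 28.058791
roll angle φ = 17.650° = 0.30805061 rad
x = r_b·(cos φ + φ·sin φ) = 28.058791·(0.95292644 + 0.30805061·0.30320159) = 29.358696
y = r_b·(sin φ − φ·cos φ) = 28.058791·(0.30320159 − 0.30805061·0.95292644) = 0.270824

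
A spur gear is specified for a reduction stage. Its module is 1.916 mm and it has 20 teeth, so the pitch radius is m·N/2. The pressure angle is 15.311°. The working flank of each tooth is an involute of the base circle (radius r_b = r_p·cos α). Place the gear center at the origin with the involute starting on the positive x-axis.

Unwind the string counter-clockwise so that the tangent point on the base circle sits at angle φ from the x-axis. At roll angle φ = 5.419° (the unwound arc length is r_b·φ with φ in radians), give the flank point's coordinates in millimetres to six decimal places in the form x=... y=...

x=18.562418 y=0.005207

pitch radius r_p = m·N/2 = 1.916·20/2 = 19.160000
base radius r_b = r_p·cos α = 19.160000·cos 15.311° = 18.479949
roll angle φ = 5.419° = 0.09457939 rad
x = r_b·(cos φ + φ·sin φ) = 18.479949·(0.99553070 + 0.09457939·0.09443845) = 18.562418
y = r_b·(sin φ − φ·cos φ) = 18.479949·(0.09443845 − 0.09457939·0.99553070) = 0.005207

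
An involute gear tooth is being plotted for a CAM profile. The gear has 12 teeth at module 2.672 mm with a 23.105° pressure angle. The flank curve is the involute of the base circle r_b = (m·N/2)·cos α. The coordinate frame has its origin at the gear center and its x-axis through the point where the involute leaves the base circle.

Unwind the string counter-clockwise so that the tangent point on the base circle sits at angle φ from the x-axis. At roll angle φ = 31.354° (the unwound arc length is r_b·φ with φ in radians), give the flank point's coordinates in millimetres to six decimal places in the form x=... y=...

x=16.791393 y=0.781634

pitch radius r_p = m·N/2 = 2.672·12/2 = 16.032000
base radius r_b = r_p·cos α = 16.032000·cos 23.105° = 14.746029
roll angle φ = 31.354° = 0.54723053 rad
x = r_b·(cos φ + φ·sin φ) = 14.746029·(0.85396882 + 0.54723053·0.52032419) = 16.791393
y = r_b·(sin φ − φ·cos φ) = 14.746029·(0.52032419 − 0.54723053·0.85396882) = 0.781634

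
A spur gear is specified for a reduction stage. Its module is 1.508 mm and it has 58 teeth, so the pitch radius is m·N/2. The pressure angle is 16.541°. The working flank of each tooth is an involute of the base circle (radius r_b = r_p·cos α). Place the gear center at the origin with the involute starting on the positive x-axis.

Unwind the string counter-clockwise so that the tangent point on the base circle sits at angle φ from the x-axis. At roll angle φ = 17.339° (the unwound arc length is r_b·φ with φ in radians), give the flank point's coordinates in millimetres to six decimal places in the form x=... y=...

pitch radius r_p = m·N/2 = 1.508·58/2 = 43.732000
base radius r_b = r_p·cos α = 43.732000·cos 16.541° = 41.922206
roll angle φ = 17.339° = 0.30262264 rad
x = r_b·(cos φ + φ·sin φ) = 41.922206·(0.95455816 + 0.30262264·0.29802469) = 43.798106
y = r_b·(sin φ − φ·cos φ) = 41.922206·(0.29802469 − 0.30262264·0.95455816) = 0.383747

x=43.798106 y=0.383747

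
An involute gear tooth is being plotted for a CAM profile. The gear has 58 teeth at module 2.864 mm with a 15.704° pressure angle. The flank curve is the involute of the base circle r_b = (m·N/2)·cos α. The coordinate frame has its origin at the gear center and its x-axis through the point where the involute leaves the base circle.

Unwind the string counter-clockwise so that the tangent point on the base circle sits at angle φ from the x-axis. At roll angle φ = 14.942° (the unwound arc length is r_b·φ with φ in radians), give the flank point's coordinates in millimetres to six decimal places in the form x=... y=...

x=82.628595 y=0.469494

pitch radius r_p = m·N/2 = 2.864·58/2 = 83.056000
base radius r_b = r_p·cos α = 83.056000·cos 15.704° = 79.955756
roll angle φ = 14.942° = 0.26078710 rad
x = r_b·(cos φ + φ·sin φ) = 79.955756·(0.96618733 + 0.26078710·0.25784111) = 82.628595
y = r_b·(sin φ − φ·cos φ) = 79.955756·(0.25784111 − 0.26078710·0.96618733) = 0.469494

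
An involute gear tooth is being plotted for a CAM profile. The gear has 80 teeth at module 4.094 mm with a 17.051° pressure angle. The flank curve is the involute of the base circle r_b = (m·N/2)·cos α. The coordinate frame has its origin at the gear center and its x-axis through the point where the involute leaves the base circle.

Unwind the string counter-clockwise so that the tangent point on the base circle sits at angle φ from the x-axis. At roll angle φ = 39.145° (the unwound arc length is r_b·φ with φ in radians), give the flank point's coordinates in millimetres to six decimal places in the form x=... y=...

x=188.946686 y=15.878763

pitch radius r_p = m·N/2 = 4.094·80/2 = 163.760000
base radius r_b = r_p·cos α = 163.760000·cos 17.051° = 156.561787
roll angle φ = 39.145° = 0.68320914 rad
x = r_b·(cos φ + φ·sin φ) = 156.561787·(0.77555084 + 0.68320914·0.63128512) = 188.946686
y = r_b·(sin φ − φ·cos φ) = 156.561787·(0.63128512 − 0.68320914·0.77555084) = 15.878763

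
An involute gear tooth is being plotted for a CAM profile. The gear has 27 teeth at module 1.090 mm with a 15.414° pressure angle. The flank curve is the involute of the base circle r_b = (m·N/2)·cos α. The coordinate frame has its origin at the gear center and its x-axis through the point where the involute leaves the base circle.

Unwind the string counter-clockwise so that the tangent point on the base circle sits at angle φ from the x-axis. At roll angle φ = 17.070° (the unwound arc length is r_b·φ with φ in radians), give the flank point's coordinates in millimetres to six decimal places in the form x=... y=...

x=14.801375 y=0.123937

pitch radius r_p = m·N/2 = 1.090·27/2 = 14.715000
base radius r_b = r_p·cos α = 14.715000·cos 15.414° = 14.185709
roll angle φ = 17.070° = 0.29792770 rad
x = r_b·(cos φ + φ·sin φ) = 14.185709·(0.95594684 + 0.29792770·0.29353983) = 14.801375
y = r_b·(sin φ − φ·cos φ) = 14.185709·(0.29353983 − 0.29792770·0.95594684) = 0.123937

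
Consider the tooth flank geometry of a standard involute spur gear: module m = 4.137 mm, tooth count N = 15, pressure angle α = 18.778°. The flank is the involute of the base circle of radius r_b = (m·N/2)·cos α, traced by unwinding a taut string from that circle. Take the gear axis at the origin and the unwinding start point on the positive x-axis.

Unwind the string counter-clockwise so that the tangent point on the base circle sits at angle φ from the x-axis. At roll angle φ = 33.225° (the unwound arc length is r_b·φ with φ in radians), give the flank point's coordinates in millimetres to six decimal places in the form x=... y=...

pitch radius r_p = m·N/2 = 4.137·15/2 = 31.027500
base radius r_b = r_p·cos α = 31.027500·cos 18.778° = 29.375997
roll angle φ = 33.225° = 0.57988564 rad
x = r_b·(cos φ + φ·sin φ) = 29.375997·(0.83652531 + 0.57988564·0.54792828) = 33.907569
y = r_b·(sin φ − φ·cos φ) = 29.375997·(0.54792828 − 0.57988564·0.83652531) = 1.845966

x=33.907569 y=1.845966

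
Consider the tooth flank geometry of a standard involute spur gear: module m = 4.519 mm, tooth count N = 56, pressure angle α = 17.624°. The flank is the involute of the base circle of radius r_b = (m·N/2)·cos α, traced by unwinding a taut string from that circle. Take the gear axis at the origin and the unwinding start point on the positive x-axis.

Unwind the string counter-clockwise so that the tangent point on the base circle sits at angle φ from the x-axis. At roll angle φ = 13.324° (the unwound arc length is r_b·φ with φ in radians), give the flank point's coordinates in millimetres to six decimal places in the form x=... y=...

x=123.809875 y=0.502790

pitch radius r_p = m·N/2 = 4.519·56/2 = 126.532000
base radius r_b = r_p·cos α = 126.532000·cos 17.624° = 120.593085
roll angle φ = 13.324° = 0.23254767 rad
x = r_b·(cos φ + φ·sin φ) = 120.593085·(0.97308242 + 0.23254767·0.23045736) = 123.809875
y = r_b·(sin φ − φ·cos φ) = 120.593085·(0.23045736 − 0.23254767·0.97308242) = 0.502790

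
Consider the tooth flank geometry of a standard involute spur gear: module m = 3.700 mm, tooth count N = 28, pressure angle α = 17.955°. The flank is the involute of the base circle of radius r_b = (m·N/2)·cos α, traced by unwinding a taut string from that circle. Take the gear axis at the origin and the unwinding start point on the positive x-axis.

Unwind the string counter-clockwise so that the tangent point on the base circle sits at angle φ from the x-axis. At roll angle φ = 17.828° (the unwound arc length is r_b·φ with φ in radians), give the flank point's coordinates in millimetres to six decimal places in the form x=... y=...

pitch radius r_p = m·N/2 = 3.700·28/2 = 51.800000
base radius r_b = r_p·cos α = 51.800000·cos 17.955° = 49.277284
roll angle φ = 17.828° = 0.31115730 rad
x = r_b·(cos φ + φ·sin φ) = 49.277284·(0.95197989 + 0.31115730·0.30616057) = 51.605339
y = r_b·(sin φ − φ·cos φ) = 49.277284·(0.30616057 − 0.31115730·0.95197989) = 0.490066

x=51.605339 y=0.490066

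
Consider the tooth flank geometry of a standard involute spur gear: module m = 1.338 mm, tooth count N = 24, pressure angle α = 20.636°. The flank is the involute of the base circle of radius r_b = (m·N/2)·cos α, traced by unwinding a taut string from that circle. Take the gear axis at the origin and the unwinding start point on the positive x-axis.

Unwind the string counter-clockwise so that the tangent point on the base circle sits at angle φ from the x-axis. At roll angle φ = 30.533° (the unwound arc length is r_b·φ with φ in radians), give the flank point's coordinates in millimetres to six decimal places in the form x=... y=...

x=17.010264 y=0.736671

pitch radius r_p = m·N/2 = 1.338·24/2 = 16.056000
base radius r_b = r_p·cos α = 16.056000·cos 20.636° = 15.025819
roll angle φ = 30.533° = 0.53290138 rad
x = r_b·(cos φ + φ·sin φ) = 15.025819·(0.86133670 + 0.53290138·0.50803454) = 17.010264
y = r_b·(sin φ − φ·cos φ) = 15.025819·(0.50803454 − 0.53290138·0.86133670) = 0.736671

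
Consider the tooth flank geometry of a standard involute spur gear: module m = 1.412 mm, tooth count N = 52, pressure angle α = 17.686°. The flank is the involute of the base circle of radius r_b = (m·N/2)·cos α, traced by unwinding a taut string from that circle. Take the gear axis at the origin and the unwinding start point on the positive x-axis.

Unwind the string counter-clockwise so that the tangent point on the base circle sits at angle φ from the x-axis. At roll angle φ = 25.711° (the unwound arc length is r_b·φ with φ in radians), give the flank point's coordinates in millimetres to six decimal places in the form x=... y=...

pitch radius r_p = m·N/2 = 1.412·52/2 = 36.712000
base radius r_b = r_p·cos α = 36.712000·cos 17.686° = 34.976835
roll angle φ = 25.711° = 0.44874160 rad
x = r_b·(cos φ + φ·sin φ) = 34.976835·(0.90099375 + 0.44874160·0.43383207) = 38.323147
y = r_b·(sin φ − φ·cos φ) = 34.976835·(0.43383207 − 0.44874160·0.90099375) = 1.032470

x=38.323147 y=1.032470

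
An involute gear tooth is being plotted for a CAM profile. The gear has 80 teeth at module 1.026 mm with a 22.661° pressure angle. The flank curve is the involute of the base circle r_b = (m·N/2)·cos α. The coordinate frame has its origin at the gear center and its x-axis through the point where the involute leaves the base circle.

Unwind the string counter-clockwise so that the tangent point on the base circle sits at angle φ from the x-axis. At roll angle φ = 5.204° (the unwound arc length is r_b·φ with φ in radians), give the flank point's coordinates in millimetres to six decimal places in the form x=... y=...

x=38.027625 y=0.009451

pitch radius r_p = m·N/2 = 1.026·80/2 = 41.040000
base radius r_b = r_p·cos α = 41.040000·cos 22.661° = 37.871735
roll angle φ = 5.204° = 0.09082693 rad
x = r_b·(cos φ + φ·sin φ) = 37.871735·(0.99587807 + 0.09082693·0.09070211) = 38.027625
y = r_b·(sin φ − φ·cos φ) = 37.871735·(0.09070211 − 0.09082693·0.99587807) = 0.009451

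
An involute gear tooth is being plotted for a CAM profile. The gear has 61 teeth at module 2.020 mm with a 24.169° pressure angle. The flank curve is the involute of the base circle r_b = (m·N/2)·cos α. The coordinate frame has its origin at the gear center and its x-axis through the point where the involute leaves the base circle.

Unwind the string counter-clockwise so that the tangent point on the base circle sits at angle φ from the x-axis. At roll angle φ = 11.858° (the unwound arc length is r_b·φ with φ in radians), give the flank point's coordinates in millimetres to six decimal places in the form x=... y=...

pitch radius r_p = m·N/2 = 2.020·61/2 = 61.610000
base radius r_b = r_p·cos α = 61.610000·cos 24.169° = 56.209377
roll angle φ = 11.858° = 0.20696114 rad
x = r_b·(cos φ + φ·sin φ) = 56.209377·(0.97865988 + 0.20696114·0.20548685) = 57.400322
y = r_b·(sin φ − φ·cos φ) = 56.209377·(0.20548685 − 0.20696114·0.97865988) = 0.165384

x=57.400322 y=0.165384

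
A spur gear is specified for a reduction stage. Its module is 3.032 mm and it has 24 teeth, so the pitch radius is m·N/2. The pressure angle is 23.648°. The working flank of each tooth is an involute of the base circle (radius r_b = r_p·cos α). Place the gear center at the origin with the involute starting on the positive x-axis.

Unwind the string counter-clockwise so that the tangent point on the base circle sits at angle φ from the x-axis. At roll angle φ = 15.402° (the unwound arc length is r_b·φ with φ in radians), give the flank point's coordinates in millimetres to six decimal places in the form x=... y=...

x=34.511257 y=0.214249

pitch radius r_p = m·N/2 = 3.032·24/2 = 36.384000
base radius r_b = r_p·cos α = 36.384000·cos 23.648° = 33.328727
roll angle φ = 15.402° = 0.26881561 rad
x = r_b·(cos φ + φ·sin φ) = 33.328727·(0.96408613 + 0.26881561·0.26558977) = 34.511257
y = r_b·(sin φ − φ·cos φ) = 33.328727·(0.26558977 − 0.26881561·0.96408613) = 0.214249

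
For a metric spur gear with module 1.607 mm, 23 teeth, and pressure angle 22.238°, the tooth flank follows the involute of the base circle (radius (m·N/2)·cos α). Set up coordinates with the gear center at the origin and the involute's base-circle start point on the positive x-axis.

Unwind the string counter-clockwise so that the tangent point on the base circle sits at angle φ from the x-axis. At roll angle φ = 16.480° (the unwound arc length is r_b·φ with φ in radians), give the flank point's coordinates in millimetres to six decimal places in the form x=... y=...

x=17.798945 y=0.134565

pitch radius r_p = m·N/2 = 1.607·23/2 = 18.480500
base radius r_b = r_p·cos α = 18.480500·cos 22.238° = 17.105916
roll angle φ = 16.480° = 0.28763026 rad
x = r_b·(cos φ + φ·sin φ) = 17.105916·(0.95891882 + 0.28763026·0.28368064) = 17.798945
y = r_b·(sin φ − φ·cos φ) = 17.105916·(0.28368064 − 0.28763026·0.95891882) = 0.134565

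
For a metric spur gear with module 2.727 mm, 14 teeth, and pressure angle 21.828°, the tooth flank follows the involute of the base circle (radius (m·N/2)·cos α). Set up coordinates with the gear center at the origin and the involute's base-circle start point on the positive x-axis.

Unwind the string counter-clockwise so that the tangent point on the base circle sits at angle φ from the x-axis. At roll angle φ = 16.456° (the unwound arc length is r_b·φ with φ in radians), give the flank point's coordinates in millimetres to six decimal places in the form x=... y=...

x=18.436277 y=0.138794

pitch radius r_p = m·N/2 = 2.727·14/2 = 19.089000
base radius r_b = r_p·cos α = 19.089000·cos 21.828° = 17.720399
roll angle φ = 16.456° = 0.28721138 rad
x = r_b·(cos φ + φ·sin φ) = 17.720399·(0.95903756 + 0.28721138·0.28327894) = 18.436277
y = r_b·(sin φ − φ·cos φ) = 17.720399·(0.28327894 − 0.28721138·0.95903756) = 0.138794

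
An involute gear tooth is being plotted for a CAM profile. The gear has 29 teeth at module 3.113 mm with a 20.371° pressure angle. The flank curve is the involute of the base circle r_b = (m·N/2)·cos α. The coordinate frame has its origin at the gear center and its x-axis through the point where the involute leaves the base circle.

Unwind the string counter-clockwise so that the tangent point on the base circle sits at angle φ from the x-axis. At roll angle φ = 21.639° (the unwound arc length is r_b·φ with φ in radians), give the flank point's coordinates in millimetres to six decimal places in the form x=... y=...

x=45.226551 y=0.749056

pitch radius r_p = m·N/2 = 3.113·29/2 = 45.138500
base radius r_b = r_p·cos α = 45.138500·cos 20.371° = 42.315461
roll angle φ = 21.639° = 0.37767180 rad
x = r_b·(cos φ + φ·sin φ) = 42.315461·(0.92952570 + 0.37767180·0.36875735) = 45.226551
y = r_b·(sin φ − φ·cos φ) = 42.315461·(0.36875735 − 0.37767180·0.92952570) = 0.749056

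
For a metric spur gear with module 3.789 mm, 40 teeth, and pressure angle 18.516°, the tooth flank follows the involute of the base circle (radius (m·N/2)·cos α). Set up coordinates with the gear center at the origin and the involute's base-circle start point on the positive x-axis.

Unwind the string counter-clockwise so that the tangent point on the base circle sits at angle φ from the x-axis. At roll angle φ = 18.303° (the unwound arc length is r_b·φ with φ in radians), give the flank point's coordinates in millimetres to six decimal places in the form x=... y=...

x=75.430642 y=0.772876

pitch radius r_p = m·N/2 = 3.789·40/2 = 75.780000
base radius r_b = r_p·cos α = 75.780000·cos 18.516° = 71.857249
roll angle φ = 18.303° = 0.31944761 rad
x = r_b·(cos φ + φ·sin φ) = 71.857249·(0.94940904 + 0.31944761·0.31404217) = 75.430642
y = r_b·(sin φ − φ·cos φ) = 71.857249·(0.31404217 − 0.31944761·0.94940904) = 0.772876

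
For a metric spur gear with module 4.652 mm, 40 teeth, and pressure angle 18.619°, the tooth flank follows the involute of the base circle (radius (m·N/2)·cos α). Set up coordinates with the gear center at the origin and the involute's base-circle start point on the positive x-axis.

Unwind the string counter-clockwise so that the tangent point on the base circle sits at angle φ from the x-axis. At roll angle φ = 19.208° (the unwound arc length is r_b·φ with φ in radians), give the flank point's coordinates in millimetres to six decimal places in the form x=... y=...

pitch radius r_p = m·N/2 = 4.652·40/2 = 93.040000
base radius r_b = r_p·cos α = 93.040000·cos 18.619° = 88.170527
roll angle φ = 19.208° = 0.33524284 rad
x = r_b·(cos φ + φ·sin φ) = 88.170527·(0.94433044 + 0.33524284·0.32899850) = 92.986828
y = r_b·(sin φ − φ·cos φ) = 88.170527·(0.32899850 − 0.33524284·0.94433044) = 1.094944

x=92.986828 y=1.094944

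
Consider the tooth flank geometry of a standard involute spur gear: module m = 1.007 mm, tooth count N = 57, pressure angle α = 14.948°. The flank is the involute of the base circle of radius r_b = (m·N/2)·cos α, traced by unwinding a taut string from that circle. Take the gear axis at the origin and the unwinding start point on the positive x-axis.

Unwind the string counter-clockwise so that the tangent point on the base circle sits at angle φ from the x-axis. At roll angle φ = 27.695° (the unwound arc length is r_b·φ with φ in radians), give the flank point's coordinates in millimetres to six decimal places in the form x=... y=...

pitch radius r_p = m·N/2 = 1.007·57/2 = 28.699500
base radius r_b = r_p·cos α = 28.699500·cos 14.948° = 27.728318
roll angle φ = 27.695° = 0.48336894 rad
x = r_b·(cos φ + φ·sin φ) = 27.728318·(0.88543419 + 0.48336894·0.46476478) = 30.780847
y = r_b·(sin φ − φ·cos φ) = 27.728318·(0.46476478 − 0.48336894·0.88543419) = 1.019664

x=30.780847 y=1.019664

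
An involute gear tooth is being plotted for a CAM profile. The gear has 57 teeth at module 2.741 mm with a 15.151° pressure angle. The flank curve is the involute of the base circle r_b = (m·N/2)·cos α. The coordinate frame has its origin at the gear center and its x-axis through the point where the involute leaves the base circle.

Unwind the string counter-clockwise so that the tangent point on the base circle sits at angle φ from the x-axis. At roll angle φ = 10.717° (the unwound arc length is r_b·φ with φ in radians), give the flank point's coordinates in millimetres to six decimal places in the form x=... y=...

pitch radius r_p = m·N/2 = 2.741·57/2 = 78.118500
base radius r_b = r_p·cos α = 78.118500·cos 15.151° = 75.403130
roll angle φ = 10.717° = 0.18704694 rad
x = r_b·(cos φ + φ·sin φ) = 75.403130·(0.98255766 + 0.18704694·0.18595815) = 76.710663
y = r_b·(sin φ − φ·cos φ) = 75.403130·(0.18595815 − 0.18704694·0.98255766) = 0.163908

x=76.710663 y=0.163908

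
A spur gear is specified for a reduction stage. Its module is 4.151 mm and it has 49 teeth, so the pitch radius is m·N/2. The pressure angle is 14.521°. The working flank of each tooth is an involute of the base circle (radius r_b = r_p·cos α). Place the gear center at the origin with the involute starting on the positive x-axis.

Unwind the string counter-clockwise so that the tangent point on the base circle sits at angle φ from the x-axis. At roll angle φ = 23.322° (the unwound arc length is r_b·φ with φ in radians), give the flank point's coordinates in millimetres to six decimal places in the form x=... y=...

pitch radius r_p = m·N/2 = 4.151·49/2 = 101.699500
base radius r_b = r_p·cos α = 101.699500·cos 14.521° = 98.450791
roll angle φ = 23.322° = 0.40704569 rad
x = r_b·(cos φ + φ·sin φ) = 98.450791·(0.91829444 + 0.40704569·0.39589813) = 106.272024
y = r_b·(sin φ − φ·cos φ) = 98.450791·(0.39589813 − 0.40704569·0.91829444) = 2.176781

x=106.272024 y=2.176781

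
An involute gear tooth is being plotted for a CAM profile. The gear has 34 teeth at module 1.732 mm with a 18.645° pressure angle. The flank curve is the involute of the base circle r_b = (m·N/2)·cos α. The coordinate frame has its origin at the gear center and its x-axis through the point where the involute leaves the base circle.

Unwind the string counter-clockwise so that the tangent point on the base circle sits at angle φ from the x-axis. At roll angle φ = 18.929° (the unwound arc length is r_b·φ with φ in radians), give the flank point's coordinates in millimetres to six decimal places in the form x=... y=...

x=29.379939 y=0.331688

pitch radius r_p = m·N/2 = 1.732·34/2 = 29.444000
base radius r_b = r_p·cos α = 29.444000·cos 18.645° = 27.898708
roll angle φ = 18.929° = 0.33037337 rad
x = r_b·(cos φ + φ·sin φ) = 27.898708·(0.94592129 + 0.33037337·0.32439623) = 29.379939
y = r_b·(sin φ − φ·cos φ) = 27.898708·(0.32439623 − 0.33037337·0.94592129) = 0.331688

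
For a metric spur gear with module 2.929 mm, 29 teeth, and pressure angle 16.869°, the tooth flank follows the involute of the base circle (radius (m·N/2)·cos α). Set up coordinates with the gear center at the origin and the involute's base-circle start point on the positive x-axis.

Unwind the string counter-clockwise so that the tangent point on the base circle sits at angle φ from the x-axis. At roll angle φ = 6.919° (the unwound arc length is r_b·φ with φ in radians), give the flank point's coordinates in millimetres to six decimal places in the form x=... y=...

pitch radius r_p = m·N/2 = 2.929·29/2 = 42.470500
base radius r_b = r_p·cos α = 42.470500·cos 16.869° = 40.643025
roll angle φ = 6.919° = 0.12075933 rad
x = r_b·(cos φ + φ·sin φ) = 40.643025·(0.99271745 + 0.12075933·0.12046604) = 40.938291
y = r_b·(sin φ − φ·cos φ) = 40.643025·(0.12046604 − 0.12075933·0.99271745) = 0.023823

x=40.938291 y=0.023823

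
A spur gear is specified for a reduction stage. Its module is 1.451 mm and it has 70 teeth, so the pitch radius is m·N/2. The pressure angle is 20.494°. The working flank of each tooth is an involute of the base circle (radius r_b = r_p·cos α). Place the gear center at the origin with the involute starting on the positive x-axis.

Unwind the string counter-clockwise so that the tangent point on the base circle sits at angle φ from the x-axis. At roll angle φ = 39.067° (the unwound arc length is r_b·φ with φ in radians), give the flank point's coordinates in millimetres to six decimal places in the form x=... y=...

x=57.376500 y=4.796827

pitch radius r_p = m·N/2 = 1.451·70/2 = 50.785000
base radius r_b = r_p·cos α = 50.785000·cos 20.494° = 47.570759
roll angle φ = 39.067° = 0.68184778 rad
x = r_b·(cos φ + φ·sin φ) = 47.570759·(0.77640952 + 0.68184778·0.63022873) = 57.376500
y = r_b·(sin φ − φ·cos φ) = 47.570759·(0.63022873 − 0.68184778·0.77640952) = 4.796827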